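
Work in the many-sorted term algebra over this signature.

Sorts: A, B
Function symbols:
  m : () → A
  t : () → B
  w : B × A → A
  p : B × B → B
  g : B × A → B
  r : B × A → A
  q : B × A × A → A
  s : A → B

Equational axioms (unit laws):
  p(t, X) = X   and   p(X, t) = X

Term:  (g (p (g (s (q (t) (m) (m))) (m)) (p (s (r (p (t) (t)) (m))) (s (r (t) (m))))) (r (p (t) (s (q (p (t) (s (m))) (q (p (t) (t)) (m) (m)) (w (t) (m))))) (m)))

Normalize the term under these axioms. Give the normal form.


1. (g (p (g (s (q (t) (m) (m))) (m)) (p (s (r (p (t) (t)) (m))) (s (r (t) (m))))) (r (p (t) (s (q (p (t) (s (m))) (q (p (t) (t)) (m) (m)) (w (t) (m))))) (m)))  →  (g (p (g (s (q (t) (m) (m))) (m)) (p (s (r (t) (m))) (s (r (t) (m))))) (r (p (t) (s (q (p (t) (s (m))) (q (p (t) (t)) (m) (m)) (w (t) (m))))) (m)))
2. (g (p (g (s (q (t) (m) (m))) (m)) (p (s (r (t) (m))) (s (r (t) (m))))) (r (p (t) (s (q (p (t) (s (m))) (q (p (t) (t)) (m) (m)) (w (t) (m))))) (m)))  →  (g (p (g (s (q (t) (m) (m))) (m)) (p (s (r (t) (m))) (s (r (t) (m))))) (r (s (q (p (t) (s (m))) (q (p (t) (t)) (m) (m)) (w (t) (m)))) (m)))
3. (g (p (g (s (q (t) (m) (m))) (m)) (p (s (r (t) (m))) (s (r (t) (m))))) (r (s (q (p (t) (s (m))) (q (p (t) (t)) (m) (m)) (w (t) (m)))) (m)))  →  (g (p (g (s (q (t) (m) (m))) (m)) (p (s (r (t) (m))) (s (r (t) (m))))) (r (s (q (s (m)) (q (p (t) (t)) (m) (m)) (w (t) (m)))) (m)))
4. (g (p (g (s (q (t) (m) (m))) (m)) (p (s (r (t) (m))) (s (r (t) (m))))) (r (s (q (s (m)) (q (p (t) (t)) (m) (m)) (w (t) (m)))) (m)))  →  (g (p (g (s (q (t) (m) (m))) (m)) (p (s (r (t) (m))) (s (r (t) (m))))) (r (s (q (s (m)) (q (t) (m) (m)) (w (t) (m)))) (m)))

normal form = (g (p (g (s (q (t) (m) (m))) (m)) (p (s (r (t) (m))) (s (r (t) (m))))) (r (s (q (s (m)) (q (t) (m) (m)) (w (t) (m)))) (m)))


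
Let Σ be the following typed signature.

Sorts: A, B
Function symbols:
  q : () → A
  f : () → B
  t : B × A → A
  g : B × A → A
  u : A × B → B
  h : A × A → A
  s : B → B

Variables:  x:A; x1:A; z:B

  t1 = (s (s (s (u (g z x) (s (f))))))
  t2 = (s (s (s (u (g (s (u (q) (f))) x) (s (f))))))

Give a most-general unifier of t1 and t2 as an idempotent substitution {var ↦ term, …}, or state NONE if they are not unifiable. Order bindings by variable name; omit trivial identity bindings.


{z ↦ (s (u (q) (f)))}


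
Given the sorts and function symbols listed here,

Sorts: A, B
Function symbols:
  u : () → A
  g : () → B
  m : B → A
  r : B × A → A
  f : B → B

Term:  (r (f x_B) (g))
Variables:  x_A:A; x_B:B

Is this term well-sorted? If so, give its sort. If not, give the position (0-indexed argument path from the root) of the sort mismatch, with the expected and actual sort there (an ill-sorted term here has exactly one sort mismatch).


ill-sorted at position [1]: expected A, got B

    x_B : B
  (f x_B) : B
  (g) : B
(r (f x_B) (g)) : ✗ arg 1 at [1] has sort B, expected A


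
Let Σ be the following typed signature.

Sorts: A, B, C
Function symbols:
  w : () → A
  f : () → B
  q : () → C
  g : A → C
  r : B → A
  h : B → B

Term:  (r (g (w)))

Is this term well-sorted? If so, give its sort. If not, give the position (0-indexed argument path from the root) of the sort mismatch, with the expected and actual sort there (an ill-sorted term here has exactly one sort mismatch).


    (w) : A
  (g (w)) : C
(r (g (w))) : ✗ arg 0 at [0] has sort C, expected B

ill-sorted at position [0]: expected B, got C


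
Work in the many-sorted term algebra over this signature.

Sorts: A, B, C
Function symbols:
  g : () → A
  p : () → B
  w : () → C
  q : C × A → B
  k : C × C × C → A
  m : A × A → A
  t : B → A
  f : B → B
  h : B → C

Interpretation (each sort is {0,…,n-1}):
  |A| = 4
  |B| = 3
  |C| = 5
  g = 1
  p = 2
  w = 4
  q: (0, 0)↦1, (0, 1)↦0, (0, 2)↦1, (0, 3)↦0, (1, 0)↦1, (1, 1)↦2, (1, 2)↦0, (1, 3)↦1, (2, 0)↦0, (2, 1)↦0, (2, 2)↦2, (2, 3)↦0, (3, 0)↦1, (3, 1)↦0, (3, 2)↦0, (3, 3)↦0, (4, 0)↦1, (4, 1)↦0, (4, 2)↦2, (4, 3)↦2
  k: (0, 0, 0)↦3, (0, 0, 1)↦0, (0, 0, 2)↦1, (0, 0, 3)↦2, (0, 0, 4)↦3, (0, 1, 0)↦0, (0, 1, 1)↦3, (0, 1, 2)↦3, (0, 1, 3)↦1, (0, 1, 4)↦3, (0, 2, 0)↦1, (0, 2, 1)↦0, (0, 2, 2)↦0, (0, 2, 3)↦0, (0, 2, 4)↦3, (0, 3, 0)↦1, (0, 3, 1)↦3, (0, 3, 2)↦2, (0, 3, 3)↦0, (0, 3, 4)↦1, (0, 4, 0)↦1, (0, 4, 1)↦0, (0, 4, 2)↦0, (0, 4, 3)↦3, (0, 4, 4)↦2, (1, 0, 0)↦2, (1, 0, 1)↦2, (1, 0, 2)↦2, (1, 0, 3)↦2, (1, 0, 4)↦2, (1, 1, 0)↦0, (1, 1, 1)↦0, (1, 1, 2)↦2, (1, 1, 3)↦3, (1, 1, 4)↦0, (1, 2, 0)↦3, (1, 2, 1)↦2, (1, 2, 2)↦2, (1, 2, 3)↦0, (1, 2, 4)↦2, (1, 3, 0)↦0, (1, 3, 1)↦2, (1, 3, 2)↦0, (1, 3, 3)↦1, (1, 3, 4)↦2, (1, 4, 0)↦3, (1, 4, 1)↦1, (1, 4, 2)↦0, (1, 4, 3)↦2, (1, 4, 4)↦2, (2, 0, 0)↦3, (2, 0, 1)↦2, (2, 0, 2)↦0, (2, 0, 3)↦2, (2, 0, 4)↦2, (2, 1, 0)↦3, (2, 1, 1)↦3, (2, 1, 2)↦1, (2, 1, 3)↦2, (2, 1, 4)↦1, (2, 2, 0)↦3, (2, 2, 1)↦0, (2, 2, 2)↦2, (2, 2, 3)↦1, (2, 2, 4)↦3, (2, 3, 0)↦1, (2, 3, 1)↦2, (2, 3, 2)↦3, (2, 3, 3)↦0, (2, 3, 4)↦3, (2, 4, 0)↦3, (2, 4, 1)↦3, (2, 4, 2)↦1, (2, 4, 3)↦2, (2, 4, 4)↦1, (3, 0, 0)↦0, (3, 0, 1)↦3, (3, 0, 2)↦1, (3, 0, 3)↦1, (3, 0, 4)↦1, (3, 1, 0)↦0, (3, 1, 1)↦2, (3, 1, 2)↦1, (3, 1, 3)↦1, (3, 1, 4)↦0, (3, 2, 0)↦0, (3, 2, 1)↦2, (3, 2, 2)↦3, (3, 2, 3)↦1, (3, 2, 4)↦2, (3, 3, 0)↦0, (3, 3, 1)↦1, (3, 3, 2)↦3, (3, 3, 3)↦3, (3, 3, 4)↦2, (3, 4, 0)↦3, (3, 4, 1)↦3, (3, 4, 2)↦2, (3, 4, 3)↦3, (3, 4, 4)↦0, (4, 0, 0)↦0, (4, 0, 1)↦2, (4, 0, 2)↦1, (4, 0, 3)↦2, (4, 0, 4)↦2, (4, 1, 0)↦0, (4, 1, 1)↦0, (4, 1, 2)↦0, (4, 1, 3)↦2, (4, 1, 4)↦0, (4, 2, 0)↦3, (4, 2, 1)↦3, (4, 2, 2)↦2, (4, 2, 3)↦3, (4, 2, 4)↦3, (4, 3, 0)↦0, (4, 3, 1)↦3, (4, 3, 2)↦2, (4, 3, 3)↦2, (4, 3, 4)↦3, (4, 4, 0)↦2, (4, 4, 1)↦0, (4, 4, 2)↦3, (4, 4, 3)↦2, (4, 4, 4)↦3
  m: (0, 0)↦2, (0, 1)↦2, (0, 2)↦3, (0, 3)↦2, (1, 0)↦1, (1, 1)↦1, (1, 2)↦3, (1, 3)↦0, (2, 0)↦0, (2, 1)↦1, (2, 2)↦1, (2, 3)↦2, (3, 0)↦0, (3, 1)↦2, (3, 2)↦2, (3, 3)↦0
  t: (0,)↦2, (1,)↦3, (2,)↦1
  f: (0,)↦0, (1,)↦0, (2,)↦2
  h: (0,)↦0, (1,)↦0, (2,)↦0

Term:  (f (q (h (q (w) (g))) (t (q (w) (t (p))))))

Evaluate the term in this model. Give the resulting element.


value = 0

  w = 4
  g = 1
  (q (w) (g)) = q(4, 1) = 0
  (h (q (w) (g))) = h(0,) = 0
  w = 4
  p = 2
  (t (p)) = t(2,) = 1
  (q (w) (t (p))) = q(4, 1) = 0
  (t (q (w) (t (p)))) = t(0,) = 2
  (q (h (q (w) (g))) (t (q (w) (t (p))))) = q(0, 2) = 1
  (f (q (h (q (w) (g))) (t (q (w) (t (p)))))) = f(1,) = 0


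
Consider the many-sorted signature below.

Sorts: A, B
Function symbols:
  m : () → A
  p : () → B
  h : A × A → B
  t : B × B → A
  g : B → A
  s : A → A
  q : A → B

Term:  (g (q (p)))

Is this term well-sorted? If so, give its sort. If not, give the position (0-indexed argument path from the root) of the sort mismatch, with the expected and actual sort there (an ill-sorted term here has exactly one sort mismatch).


ill-sorted at position [0, 0]: expected A, got B

    (p) : B
  (q (p)) : ✗ arg 0 at [0, 0] has sort B, expected A


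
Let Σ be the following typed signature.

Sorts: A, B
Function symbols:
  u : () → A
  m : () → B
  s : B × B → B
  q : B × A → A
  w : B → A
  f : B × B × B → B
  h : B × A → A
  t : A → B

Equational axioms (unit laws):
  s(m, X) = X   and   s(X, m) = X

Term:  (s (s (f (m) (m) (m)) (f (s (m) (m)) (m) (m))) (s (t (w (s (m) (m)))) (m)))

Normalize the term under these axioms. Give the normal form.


normal form = (s (s (f (m) (m) (m)) (f (m) (m) (m))) (t (w (m))))

1. (s (s (f (m) (m) (m)) (f (s (m) (m)) (m) (m))) (s (t (w (s (m) (m)))) (m)))  →  (s (s (f (m) (m) (m)) (f (m) (m) (m))) (s (t (w (s (m) (m)))) (m)))
2. (s (s (f (m) (m) (m)) (f (m) (m) (m))) (s (t (w (s (m) (m)))) (m)))  →  (s (s (f (m) (m) (m)) (f (m) (m) (m))) (t (w (s (m) (m)))))
3. (s (s (f (m) (m) (m)) (f (m) (m) (m))) (t (w (s (m) (m)))))  →  (s (s (f (m) (m) (m)) (f (m) (m) (m))) (t (w (m))))


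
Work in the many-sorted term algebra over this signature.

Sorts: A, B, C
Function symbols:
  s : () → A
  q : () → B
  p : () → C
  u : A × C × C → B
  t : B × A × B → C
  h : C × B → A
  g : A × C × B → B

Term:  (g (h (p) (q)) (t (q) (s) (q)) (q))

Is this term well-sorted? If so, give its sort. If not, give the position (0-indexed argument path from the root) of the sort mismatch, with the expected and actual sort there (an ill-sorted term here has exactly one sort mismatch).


    (p) : C
    (q) : B
  (h (p) (q)) : A
    (q) : B
    (s) : A
    (q) : B
  (t (q) (s) (q)) : C
  (q) : B
(g (h (p) (q)) (t (q) (s) (q)) (q)) : B

well-sorted; sort = B


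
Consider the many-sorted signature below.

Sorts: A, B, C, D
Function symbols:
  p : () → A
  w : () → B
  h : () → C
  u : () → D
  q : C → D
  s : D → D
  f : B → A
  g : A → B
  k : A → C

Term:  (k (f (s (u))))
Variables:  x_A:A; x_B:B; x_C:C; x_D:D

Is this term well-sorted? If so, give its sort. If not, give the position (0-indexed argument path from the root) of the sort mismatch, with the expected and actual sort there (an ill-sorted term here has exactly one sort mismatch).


ill-sorted at position [0, 0]: expected B, got D

      (u) : D
    (s (u)) : D
  (f (s (u))) : ✗ arg 0 at [0, 0] has sort D, expected B


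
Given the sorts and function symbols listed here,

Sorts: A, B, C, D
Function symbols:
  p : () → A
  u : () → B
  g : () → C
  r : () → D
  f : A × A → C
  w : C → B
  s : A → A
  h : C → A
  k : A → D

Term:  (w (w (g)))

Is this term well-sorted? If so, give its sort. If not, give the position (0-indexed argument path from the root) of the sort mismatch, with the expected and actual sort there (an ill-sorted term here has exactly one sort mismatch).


    (g) : C
  (w (g)) : B
(w (w (g))) : ✗ arg 0 at [0] has sort B, expected C

ill-sorted at position [0]: expected C, got B


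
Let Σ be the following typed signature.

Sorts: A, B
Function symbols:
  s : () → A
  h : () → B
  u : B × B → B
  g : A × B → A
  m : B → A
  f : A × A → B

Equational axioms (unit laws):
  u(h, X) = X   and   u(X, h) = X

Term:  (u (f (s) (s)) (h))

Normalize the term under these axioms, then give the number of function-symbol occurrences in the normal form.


size = 3

1. (u (f (s) (s)) (h))  →  (f (s) (s))
normal form: (f (s) (s))


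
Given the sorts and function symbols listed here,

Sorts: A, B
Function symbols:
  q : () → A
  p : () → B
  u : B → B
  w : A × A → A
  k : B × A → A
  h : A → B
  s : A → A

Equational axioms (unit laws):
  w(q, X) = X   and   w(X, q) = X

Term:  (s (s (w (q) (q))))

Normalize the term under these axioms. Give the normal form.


1. (s (s (w (q) (q))))  →  (s (s (q)))

normal form = (s (s (q)))


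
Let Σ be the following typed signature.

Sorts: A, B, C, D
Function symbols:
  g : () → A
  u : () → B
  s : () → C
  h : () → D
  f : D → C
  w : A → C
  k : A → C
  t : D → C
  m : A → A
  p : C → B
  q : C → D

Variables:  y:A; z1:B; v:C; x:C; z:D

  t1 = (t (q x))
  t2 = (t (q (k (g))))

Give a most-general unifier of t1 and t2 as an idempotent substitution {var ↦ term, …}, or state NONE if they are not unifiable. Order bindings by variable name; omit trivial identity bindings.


{x ↦ (k (g))}


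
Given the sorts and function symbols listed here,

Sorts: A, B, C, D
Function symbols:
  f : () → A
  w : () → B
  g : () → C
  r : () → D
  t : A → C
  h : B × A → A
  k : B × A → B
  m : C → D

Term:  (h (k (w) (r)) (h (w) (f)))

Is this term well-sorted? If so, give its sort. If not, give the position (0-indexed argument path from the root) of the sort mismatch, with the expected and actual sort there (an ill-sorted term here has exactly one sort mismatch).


    (w) : B
    (r) : D
  (k (w) (r)) : ✗ arg 1 at [0, 1] has sort D, expected A
    (w) : B
    (f) : A
  (h (w) (f)) : A

ill-sorted at position [0, 1]: expected A, got D


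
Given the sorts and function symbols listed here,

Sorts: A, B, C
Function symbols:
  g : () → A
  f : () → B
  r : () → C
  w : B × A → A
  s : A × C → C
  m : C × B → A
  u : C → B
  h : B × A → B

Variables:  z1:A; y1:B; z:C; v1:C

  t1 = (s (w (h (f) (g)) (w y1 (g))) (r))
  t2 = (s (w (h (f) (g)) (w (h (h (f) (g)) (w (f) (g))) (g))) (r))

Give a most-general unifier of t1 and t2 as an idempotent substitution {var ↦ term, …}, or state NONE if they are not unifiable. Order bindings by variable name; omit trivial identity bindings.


{y1 ↦ (h (h (f) (g)) (w (f) (g)))}


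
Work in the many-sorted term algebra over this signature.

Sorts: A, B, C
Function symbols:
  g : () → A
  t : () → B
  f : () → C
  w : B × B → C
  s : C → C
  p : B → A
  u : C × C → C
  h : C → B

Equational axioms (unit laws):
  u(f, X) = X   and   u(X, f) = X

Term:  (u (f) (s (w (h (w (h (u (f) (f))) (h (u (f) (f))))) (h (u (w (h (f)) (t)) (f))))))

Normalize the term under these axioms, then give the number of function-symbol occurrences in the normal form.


1. (u (f) (s (w (h (w (h (u (f) (f))) (h (u (f) (f))))) (h (u (w (h (f)) (t)) (f))))))  →  (s (w (h (w (h (u (f) (f))) (h (u (f) (f))))) (h (u (w (h (f)) (t)) (f)))))
2. (s (w (h (w (h (u (f) (f))) (h (u (f) (f))))) (h (u (w (h (f)) (t)) (f)))))  →  (s (w (h (w (h (f)) (h (u (f) (f))))) (h (u (w (h (f)) (t)) (f)))))
3. (s (w (h (w (h (f)) (h (u (f) (f))))) (h (u (w (h (f)) (t)) (f)))))  →  (s (w (h (w (h (f)) (h (f)))) (h (u (w (h (f)) (t)) (f)))))
4. (s (w (h (w (h (f)) (h (f)))) (h (u (w (h (f)) (t)) (f)))))  →  (s (w (h (w (h (f)) (h (f)))) (h (w (h (f)) (t)))))
normal form: (s (w (h (w (h (f)) (h (f)))) (h (w (h (f)) (t)))))

size = 13


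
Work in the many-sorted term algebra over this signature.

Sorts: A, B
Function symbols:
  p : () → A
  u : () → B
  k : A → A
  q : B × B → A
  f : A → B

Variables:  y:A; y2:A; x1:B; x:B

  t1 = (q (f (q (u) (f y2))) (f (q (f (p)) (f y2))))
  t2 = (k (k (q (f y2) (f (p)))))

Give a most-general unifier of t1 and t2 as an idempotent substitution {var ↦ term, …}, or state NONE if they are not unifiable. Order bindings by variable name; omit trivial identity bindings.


NONE (not unifiable)

head clash or occurs-check failure — not unifiable


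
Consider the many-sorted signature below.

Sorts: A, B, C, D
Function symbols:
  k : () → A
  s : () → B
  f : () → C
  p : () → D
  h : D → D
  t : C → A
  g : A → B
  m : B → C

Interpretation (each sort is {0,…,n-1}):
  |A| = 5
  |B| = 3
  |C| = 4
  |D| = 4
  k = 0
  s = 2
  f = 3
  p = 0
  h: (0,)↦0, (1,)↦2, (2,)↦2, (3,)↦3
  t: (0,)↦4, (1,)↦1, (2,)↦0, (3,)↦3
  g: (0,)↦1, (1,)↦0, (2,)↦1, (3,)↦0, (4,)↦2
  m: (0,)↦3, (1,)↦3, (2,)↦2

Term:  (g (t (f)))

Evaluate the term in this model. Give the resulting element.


value = 0

  f = 3
  (t (f)) = t(3,) = 3
  (g (t (f))) = g(3,) = 0


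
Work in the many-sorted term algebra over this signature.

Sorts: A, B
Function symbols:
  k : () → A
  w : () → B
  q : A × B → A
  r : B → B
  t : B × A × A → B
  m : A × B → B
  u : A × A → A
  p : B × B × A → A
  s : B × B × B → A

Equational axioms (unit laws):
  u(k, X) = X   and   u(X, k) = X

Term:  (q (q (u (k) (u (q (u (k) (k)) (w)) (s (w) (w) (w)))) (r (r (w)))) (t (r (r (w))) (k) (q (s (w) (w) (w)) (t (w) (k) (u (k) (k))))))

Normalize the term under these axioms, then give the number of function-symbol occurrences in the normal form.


1. (q (q (u (k) (u (q (u (k) (k)) (w)) (s (w) (w) (w)))) (r (r (w)))) (t (r (r (w))) (k) (q (s (w) (w) (w)) (t (w) (k) (u (k) (k))))))  →  (q (q (u (q (u (k) (k)) (w)) (s (w) (w) (w))) (r (r (w)))) (t (r (r (w))) (k) (q (s (w) (w) (w)) (t (w) (k) (u (k) (k))))))
2. (q (q (u (q (u (k) (k)) (w)) (s (w) (w) (w))) (r (r (w)))) (t (r (r (w))) (k) (q (s (w) (w) (w)) (t (w) (k) (u (k) (k))))))  →  (q (q (u (q (k) (w)) (s (w) (w) (w))) (r (r (w)))) (t (r (r (w))) (k) (q (s (w) (w) (w)) (t (w) (k) (u (k) (k))))))
3. (q (q (u (q (k) (w)) (s (w) (w) (w))) (r (r (w)))) (t (r (r (w))) (k) (q (s (w) (w) (w)) (t (w) (k) (u (k) (k))))))  →  (q (q (u (q (k) (w)) (s (w) (w) (w))) (r (r (w)))) (t (r (r (w))) (k) (q (s (w) (w) (w)) (t (w) (k) (k)))))
normal form: (q (q (u (q (k) (w)) (s (w) (w) (w))) (r (r (w)))) (t (r (r (w))) (k) (q (s (w) (w) (w)) (t (w) (k) (k)))))

size = 27


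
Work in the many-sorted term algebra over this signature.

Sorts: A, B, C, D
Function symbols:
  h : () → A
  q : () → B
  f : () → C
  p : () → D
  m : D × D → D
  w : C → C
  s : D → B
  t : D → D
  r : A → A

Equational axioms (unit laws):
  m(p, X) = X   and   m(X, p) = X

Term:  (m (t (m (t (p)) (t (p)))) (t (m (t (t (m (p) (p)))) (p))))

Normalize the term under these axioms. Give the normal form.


1. (m (t (m (t (p)) (t (p)))) (t (m (t (t (m (p) (p)))) (p))))  →  (m (t (m (t (p)) (t (p)))) (t (t (t (m (p) (p))))))
2. (m (t (m (t (p)) (t (p)))) (t (t (t (m (p) (p))))))  →  (m (t (m (t (p)) (t (p)))) (t (t (t (p)))))

normal form = (m (t (m (t (p)) (t (p)))) (t (t (t (p)))))


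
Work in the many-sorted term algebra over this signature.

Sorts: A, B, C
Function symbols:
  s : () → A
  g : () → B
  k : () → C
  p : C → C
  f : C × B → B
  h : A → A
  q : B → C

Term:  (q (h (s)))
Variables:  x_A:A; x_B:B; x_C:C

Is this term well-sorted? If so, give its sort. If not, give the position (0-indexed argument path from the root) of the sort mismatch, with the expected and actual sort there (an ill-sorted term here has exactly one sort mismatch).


    (s) : A
  (h (s)) : A
(q (h (s))) : ✗ arg 0 at [0] has sort A, expected B

ill-sorted at position [0]: expected B, got A


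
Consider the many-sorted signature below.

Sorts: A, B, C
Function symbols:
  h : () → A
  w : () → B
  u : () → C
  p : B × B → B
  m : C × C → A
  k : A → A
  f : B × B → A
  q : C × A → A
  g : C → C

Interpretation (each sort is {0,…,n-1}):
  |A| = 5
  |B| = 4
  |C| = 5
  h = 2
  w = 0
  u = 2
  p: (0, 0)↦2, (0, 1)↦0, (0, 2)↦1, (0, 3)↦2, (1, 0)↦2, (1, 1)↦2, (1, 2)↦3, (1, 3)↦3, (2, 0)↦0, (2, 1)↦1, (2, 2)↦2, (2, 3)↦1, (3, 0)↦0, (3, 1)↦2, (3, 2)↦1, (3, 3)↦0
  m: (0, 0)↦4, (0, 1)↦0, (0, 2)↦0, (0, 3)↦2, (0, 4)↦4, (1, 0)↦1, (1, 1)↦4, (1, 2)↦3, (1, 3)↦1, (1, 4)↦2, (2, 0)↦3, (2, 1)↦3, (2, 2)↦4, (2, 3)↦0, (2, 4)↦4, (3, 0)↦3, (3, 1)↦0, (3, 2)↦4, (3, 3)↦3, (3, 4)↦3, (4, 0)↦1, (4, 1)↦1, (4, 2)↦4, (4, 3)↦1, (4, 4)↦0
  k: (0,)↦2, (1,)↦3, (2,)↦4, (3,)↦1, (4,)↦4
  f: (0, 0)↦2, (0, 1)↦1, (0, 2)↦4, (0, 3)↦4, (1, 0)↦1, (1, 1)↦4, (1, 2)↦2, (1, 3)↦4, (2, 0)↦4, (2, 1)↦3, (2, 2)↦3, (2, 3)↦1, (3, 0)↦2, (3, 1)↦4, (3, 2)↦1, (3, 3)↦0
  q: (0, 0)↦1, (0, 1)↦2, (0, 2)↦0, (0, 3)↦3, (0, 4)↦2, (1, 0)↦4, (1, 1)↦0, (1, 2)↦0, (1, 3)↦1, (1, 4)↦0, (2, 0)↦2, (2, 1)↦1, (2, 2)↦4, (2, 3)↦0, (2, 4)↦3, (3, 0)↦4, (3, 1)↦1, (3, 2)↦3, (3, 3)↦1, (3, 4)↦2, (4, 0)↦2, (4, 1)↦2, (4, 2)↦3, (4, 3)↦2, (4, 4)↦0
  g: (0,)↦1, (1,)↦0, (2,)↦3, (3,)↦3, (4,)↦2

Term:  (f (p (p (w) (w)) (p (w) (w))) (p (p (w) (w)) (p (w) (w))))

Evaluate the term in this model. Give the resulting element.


  w = 0
  w = 0
  (p (w) (w)) = p(0, 0) = 2
  w = 0
  w = 0
  (p (w) (w)) = p(0, 0) = 2
  (p (p (w) (w)) (p (w) (w))) = p(2, 2) = 2
  w = 0
  w = 0
  (p (w) (w)) = p(0, 0) = 2
  w = 0
  w = 0
  (p (w) (w)) = p(0, 0) = 2
  (p (p (w) (w)) (p (w) (w))) = p(2, 2) = 2
  (f (p (p (w) (w)) (p (w) (w))) (p (p (w) (w)) (p (w) (w)))) = f(2, 2) = 3

value = 3


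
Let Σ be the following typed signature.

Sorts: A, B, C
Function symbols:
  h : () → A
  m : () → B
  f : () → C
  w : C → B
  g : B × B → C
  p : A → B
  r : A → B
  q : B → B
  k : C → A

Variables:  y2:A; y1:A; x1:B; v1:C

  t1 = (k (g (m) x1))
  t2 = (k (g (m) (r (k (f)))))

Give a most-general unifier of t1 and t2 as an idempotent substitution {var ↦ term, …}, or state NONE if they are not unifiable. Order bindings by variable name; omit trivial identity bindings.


{x1 ↦ (r (k (f)))}


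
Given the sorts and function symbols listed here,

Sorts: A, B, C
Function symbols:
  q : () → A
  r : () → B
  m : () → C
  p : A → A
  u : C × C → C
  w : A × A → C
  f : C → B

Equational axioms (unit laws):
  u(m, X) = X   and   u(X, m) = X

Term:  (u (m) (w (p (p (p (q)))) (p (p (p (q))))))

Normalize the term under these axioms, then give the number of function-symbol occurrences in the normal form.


size = 9

1. (u (m) (w (p (p (p (q)))) (p (p (p (q))))))  →  (w (p (p (p (q)))) (p (p (p (q)))))
normal form: (w (p (p (p (q)))) (p (p (p (q)))))


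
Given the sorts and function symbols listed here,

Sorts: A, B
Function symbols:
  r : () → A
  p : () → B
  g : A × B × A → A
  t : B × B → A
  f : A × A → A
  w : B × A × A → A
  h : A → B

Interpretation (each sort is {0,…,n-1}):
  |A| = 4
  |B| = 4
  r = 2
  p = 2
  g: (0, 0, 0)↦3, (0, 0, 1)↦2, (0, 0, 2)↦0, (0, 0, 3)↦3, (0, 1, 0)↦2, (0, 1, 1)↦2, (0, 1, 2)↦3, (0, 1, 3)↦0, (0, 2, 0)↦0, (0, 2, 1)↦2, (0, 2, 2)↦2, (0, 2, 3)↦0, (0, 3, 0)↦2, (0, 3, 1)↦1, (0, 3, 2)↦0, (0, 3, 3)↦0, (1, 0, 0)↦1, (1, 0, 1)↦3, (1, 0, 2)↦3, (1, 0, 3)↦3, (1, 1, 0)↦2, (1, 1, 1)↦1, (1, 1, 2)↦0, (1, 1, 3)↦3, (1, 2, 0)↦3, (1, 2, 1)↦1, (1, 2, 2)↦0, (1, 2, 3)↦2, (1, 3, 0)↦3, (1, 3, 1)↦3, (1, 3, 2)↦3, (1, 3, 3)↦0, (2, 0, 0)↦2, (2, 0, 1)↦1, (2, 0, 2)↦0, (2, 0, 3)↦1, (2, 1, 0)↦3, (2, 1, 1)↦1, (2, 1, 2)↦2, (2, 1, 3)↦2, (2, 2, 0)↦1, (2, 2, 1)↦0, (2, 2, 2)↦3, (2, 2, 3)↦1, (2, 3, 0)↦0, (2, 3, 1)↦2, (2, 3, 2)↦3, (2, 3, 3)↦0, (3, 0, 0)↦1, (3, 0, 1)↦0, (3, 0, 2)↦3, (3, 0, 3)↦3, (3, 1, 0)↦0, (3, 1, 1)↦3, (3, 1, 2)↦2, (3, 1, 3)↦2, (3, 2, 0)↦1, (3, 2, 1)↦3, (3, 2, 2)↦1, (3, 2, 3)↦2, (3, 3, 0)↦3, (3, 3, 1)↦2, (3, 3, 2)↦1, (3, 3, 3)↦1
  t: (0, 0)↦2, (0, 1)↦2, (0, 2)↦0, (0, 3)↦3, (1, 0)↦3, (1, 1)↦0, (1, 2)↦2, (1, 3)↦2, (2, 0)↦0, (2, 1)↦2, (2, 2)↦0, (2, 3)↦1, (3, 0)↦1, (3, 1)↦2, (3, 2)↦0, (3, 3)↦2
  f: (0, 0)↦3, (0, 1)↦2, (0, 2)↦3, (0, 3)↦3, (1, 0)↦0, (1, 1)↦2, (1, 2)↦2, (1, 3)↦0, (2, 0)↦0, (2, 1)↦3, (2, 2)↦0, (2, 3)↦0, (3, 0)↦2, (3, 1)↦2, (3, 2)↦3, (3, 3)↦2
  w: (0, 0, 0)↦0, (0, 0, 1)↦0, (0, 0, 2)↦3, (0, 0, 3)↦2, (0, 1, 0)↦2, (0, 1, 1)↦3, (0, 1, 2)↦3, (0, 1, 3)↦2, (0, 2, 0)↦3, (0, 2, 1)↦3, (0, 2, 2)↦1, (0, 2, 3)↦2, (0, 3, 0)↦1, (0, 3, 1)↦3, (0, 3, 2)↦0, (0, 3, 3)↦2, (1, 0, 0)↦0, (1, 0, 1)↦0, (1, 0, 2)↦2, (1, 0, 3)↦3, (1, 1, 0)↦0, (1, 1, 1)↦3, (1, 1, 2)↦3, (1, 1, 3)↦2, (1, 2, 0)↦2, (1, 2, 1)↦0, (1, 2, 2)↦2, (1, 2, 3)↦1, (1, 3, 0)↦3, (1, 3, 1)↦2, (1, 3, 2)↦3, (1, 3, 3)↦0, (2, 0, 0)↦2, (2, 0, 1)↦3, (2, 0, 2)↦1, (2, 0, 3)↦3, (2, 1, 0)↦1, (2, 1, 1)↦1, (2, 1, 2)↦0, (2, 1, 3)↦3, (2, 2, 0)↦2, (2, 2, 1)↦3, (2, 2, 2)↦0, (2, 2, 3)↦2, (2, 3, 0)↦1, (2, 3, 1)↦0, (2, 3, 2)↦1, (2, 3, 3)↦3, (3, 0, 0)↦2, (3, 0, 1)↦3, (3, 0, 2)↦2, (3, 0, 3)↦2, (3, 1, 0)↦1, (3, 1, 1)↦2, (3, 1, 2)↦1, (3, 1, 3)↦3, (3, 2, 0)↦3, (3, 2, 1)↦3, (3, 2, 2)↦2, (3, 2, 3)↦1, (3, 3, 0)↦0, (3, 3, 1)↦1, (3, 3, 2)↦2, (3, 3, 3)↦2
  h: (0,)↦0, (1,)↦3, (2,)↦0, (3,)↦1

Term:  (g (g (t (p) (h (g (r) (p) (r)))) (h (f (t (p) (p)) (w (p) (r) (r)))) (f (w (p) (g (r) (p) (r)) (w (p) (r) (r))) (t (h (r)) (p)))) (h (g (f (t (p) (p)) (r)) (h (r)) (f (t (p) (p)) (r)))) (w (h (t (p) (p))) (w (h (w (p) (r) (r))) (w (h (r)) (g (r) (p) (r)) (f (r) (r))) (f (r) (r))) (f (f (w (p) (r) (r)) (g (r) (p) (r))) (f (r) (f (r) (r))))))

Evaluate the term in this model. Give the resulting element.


  p = 2
  r = 2
  p = 2
  r = 2
  (g (r) (p) (r)) = g(2, 2, 2) = 3
  (h (g (r) (p) (r))) = h(3,) = 1
  (t (p) (h (g (r) (p) (r)))) = t(2, 1) = 2
  p = 2
  p = 2
  (t (p) (p)) = t(2, 2) = 0
  p = 2
  r = 2
  r = 2
  (w (p) (r) (r)) = w(2, 2, 2) = 0
  (f (t (p) (p)) (w (p) (r) (r))) = f(0, 0) = 3
  (h (f (t (p) (p)) (w (p) (r) (r)))) = h(3,) = 1
  p = 2
  r = 2
  p = 2
  r = 2
  (g (r) (p) (r)) = g(2, 2, 2) = 3
  p = 2
  r = 2
  r = 2
  (w (p) (r) (r)) = w(2, 2, 2) = 0
  (w (p) (g (r) (p) (r)) (w (p) (r) (r))) = w(2, 3, 0) = 1
  r = 2
  (h (r)) = h(2,) = 0
  p = 2
  (t (h (r)) (p)) = t(0, 2) = 0
  (f (w (p) (g (r) (p) (r)) (w (p) (r) (r))) (t (h (r)) (p))) = f(1, 0) = 0
  (g (t (p) (h (g (r) (p) (r)))) (h (f (t (p) (p)) (w (p) (r) (r)))) (f (w (p) (g (r) (p) (r)) (w (p) (r) (r))) (t (h (r)) (p)))) = g(2, 1, 0) = 3
  p = 2
  p = 2
  (t (p) (p)) = t(2, 2) = 0
  r = 2
  (f (t (p) (p)) (r)) = f(0, 2) = 3
  r = 2
  (h (r)) = h(2,) = 0
  p = 2
  p = 2
  (t (p) (p)) = t(2, 2) = 0
  r = 2
  (f (t (p) (p)) (r)) = f(0, 2) = 3
  (g (f (t (p) (p)) (r)) (h (r)) (f (t (p) (p)) (r))) = g(3, 0, 3) = 3
  (h (g (f (t (p) (p)) (r)) (h (r)) (f (t (p) (p)) (r)))) = h(3,) = 1
  p = 2
  p = 2
  (t (p) (p)) = t(2, 2) = 0
  (h (t (p) (p))) = h(0,) = 0
  p = 2
  r = 2
  r = 2
  (w (p) (r) (r)) = w(2, 2, 2) = 0
  (h (w (p) (r) (r))) = h(0,) = 0
  r = 2
  (h (r)) = h(2,) = 0
  r = 2
  p = 2
  r = 2
  (g (r) (p) (r)) = g(2, 2, 2) = 3
  r = 2
  r = 2
  (f (r) (r)) = f(2, 2) = 0
  (w (h (r)) (g (r) (p) (r)) (f (r) (r))) = w(0, 3, 0) = 1
  r = 2
  r = 2
  (f (r) (r)) = f(2, 2) = 0
  (w (h (w (p) (r) (r))) (w (h (r)) (g (r) (p) (r)) (f (r) (r))) (f (r) (r))) = w(0, 1, 0) = 2
  p = 2
  r = 2
  r = 2
  (w (p) (r) (r)) = w(2, 2, 2) = 0
  r = 2
  p = 2
  r = 2
  (g (r) (p) (r)) = g(2, 2, 2) = 3
  (f (w (p) (r) (r)) (g (r) (p) (r))) = f(0, 3) = 3
  r = 2
  r = 2
  r = 2
  (f (r) (r)) = f(2, 2) = 0
  (f (r) (f (r) (r))) = f(2, 0) = 0
  (f (f (w (p) (r) (r)) (g (r) (p) (r))) (f (r) (f (r) (r)))) = f(3, 0) = 2
  (w (h (t (p) (p))) (w (h (w (p) (r) (r))) (w (h (r)) (g (r) (p) (r)) (f (r) (r))) (f (r) (r))) (f (f (w (p) (r) (r)) (g (r) (p) (r))) (f (r) (f (r) (r))))) = w(0, 2, 2) = 1
  (g (g (t (p) (h (g (r) (p) (r)))) (h (f (t (p) (p)) (w (p) (r) (r)))) (f (w (p) (g (r) (p) (r)) (w (p) (r) (r))) (t (h (r)) (p)))) (h (g (f (t (p) (p)) (r)) (h (r)) (f (t (p) (p)) (r)))) (w (h (t (p) (p))) (w (h (w (p) (r) (r))) (w (h (r)) (g (r) (p) (r)) (f (r) (r))) (f (r) (r))) (f (f (w (p) (r) (r)) (g (r) (p) (r))) (f (r) (f (r) (r)))))) = g(3, 1, 1) = 3

value = 3


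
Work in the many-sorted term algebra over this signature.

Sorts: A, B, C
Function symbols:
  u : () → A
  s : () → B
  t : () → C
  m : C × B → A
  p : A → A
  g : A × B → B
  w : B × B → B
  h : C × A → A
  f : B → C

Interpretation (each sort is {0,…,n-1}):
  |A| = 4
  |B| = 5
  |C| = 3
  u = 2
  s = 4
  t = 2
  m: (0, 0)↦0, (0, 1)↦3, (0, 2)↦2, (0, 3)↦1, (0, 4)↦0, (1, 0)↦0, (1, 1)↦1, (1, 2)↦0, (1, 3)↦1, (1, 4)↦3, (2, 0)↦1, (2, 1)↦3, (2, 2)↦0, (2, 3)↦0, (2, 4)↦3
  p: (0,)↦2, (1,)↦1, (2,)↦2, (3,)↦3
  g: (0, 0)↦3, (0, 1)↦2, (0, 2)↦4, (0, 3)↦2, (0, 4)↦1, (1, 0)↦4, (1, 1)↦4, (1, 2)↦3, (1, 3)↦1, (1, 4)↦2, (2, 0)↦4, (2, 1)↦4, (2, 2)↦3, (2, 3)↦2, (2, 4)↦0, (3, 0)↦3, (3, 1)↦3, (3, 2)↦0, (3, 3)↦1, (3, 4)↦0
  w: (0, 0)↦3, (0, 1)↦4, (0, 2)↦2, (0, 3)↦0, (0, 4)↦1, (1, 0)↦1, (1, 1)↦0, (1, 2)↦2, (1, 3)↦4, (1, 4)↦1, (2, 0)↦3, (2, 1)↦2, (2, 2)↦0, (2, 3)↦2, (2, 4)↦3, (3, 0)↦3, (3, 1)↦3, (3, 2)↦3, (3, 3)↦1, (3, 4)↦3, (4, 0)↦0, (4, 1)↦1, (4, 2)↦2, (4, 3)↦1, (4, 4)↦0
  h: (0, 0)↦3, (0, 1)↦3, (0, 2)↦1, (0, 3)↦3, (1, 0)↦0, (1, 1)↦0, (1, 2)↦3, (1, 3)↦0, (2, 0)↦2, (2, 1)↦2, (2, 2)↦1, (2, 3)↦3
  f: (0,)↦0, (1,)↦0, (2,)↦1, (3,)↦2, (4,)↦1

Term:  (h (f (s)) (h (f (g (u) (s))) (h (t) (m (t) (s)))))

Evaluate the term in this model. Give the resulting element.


  s = 4
  (f (s)) = f(4,) = 1
  u = 2
  s = 4
  (g (u) (s)) = g(2, 4) = 0
  (f (g (u) (s))) = f(0,) = 0
  t = 2
  t = 2
  s = 4
  (m (t) (s)) = m(2, 4) = 3
  (h (t) (m (t) (s))) = h(2, 3) = 3
  (h (f (g (u) (s))) (h (t) (m (t) (s)))) = h(0, 3) = 3
  (h (f (s)) (h (f (g (u) (s))) (h (t) (m (t) (s))))) = h(1, 3) = 0

value = 0


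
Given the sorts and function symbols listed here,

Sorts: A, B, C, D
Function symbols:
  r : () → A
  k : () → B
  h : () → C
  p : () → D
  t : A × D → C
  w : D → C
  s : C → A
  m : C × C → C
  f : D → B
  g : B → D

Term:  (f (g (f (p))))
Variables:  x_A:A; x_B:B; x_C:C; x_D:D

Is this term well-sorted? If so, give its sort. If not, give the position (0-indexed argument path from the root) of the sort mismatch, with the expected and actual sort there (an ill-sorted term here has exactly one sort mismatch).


      (p) : D
    (f (p)) : B
  (g (f (p))) : D
(f (g (f (p)))) : B

well-sorted; sort = B


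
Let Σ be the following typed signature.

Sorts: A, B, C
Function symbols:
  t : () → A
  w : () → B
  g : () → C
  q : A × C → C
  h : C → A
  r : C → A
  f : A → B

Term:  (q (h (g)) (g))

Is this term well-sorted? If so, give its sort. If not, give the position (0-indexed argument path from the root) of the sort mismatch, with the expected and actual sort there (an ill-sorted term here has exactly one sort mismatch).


well-sorted; sort = C

    (g) : C
  (h (g)) : A
  (g) : C
(q (h (g)) (g)) : C


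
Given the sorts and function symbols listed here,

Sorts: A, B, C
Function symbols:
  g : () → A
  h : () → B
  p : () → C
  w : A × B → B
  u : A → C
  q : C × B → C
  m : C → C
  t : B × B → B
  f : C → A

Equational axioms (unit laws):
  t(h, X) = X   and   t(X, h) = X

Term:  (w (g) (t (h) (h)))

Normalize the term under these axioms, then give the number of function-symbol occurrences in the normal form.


1. (w (g) (t (h) (h)))  →  (w (g) (h))
normal form: (w (g) (h))

size = 3


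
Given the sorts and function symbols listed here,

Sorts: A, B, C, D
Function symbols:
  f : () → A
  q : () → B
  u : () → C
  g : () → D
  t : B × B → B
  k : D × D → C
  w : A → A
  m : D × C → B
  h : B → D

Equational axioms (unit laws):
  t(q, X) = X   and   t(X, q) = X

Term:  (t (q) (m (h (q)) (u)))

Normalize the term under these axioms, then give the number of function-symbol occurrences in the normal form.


size = 4

1. (t (q) (m (h (q)) (u)))  →  (m (h (q)) (u))
normal form: (m (h (q)) (u))


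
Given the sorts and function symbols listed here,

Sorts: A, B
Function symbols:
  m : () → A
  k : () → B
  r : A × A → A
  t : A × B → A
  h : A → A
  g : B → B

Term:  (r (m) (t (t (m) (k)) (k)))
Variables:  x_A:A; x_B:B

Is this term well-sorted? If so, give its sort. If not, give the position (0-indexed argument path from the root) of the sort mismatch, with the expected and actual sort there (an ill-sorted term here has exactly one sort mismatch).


  (m) : A
      (m) : A
      (k) : B
    (t (m) (k)) : A
    (k) : B
  (t (t (m) (k)) (k)) : A
(r (m) (t (t (m) (k)) (k))) : A

well-sorted; sort = A


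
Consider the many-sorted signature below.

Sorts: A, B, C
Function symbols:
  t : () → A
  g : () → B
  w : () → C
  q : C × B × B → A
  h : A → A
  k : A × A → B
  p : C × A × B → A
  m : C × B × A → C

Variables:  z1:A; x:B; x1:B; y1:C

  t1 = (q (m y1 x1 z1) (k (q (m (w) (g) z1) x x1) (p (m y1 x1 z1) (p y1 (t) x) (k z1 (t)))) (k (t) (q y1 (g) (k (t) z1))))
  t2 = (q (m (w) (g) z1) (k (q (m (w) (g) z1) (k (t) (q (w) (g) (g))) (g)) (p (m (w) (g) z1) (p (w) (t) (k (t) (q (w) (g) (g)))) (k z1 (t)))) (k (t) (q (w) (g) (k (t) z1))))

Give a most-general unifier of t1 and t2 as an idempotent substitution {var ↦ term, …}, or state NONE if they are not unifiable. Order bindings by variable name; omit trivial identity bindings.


{x ↦ (k (t) (q (w) (g) (g))), x1 ↦ (g), y1 ↦ (w)}


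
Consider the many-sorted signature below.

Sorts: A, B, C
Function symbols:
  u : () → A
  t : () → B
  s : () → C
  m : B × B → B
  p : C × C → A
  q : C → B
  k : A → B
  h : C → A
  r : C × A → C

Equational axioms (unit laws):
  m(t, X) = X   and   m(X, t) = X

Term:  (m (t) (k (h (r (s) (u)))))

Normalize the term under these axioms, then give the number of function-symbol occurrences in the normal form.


size = 5

1. (m (t) (k (h (r (s) (u)))))  →  (k (h (r (s) (u))))
normal form: (k (h (r (s) (u))))


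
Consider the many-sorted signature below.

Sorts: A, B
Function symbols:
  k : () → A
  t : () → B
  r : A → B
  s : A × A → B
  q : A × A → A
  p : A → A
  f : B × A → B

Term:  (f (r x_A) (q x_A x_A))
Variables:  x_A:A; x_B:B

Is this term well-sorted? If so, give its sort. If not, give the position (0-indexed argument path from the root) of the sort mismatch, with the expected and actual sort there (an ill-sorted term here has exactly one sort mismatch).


    x_A : A
  (r x_A) : B
    x_A : A
    x_A : A
  (q x_A x_A) : A
(f (r x_A) (q x_A x_A)) : B

well-sorted; sort = B


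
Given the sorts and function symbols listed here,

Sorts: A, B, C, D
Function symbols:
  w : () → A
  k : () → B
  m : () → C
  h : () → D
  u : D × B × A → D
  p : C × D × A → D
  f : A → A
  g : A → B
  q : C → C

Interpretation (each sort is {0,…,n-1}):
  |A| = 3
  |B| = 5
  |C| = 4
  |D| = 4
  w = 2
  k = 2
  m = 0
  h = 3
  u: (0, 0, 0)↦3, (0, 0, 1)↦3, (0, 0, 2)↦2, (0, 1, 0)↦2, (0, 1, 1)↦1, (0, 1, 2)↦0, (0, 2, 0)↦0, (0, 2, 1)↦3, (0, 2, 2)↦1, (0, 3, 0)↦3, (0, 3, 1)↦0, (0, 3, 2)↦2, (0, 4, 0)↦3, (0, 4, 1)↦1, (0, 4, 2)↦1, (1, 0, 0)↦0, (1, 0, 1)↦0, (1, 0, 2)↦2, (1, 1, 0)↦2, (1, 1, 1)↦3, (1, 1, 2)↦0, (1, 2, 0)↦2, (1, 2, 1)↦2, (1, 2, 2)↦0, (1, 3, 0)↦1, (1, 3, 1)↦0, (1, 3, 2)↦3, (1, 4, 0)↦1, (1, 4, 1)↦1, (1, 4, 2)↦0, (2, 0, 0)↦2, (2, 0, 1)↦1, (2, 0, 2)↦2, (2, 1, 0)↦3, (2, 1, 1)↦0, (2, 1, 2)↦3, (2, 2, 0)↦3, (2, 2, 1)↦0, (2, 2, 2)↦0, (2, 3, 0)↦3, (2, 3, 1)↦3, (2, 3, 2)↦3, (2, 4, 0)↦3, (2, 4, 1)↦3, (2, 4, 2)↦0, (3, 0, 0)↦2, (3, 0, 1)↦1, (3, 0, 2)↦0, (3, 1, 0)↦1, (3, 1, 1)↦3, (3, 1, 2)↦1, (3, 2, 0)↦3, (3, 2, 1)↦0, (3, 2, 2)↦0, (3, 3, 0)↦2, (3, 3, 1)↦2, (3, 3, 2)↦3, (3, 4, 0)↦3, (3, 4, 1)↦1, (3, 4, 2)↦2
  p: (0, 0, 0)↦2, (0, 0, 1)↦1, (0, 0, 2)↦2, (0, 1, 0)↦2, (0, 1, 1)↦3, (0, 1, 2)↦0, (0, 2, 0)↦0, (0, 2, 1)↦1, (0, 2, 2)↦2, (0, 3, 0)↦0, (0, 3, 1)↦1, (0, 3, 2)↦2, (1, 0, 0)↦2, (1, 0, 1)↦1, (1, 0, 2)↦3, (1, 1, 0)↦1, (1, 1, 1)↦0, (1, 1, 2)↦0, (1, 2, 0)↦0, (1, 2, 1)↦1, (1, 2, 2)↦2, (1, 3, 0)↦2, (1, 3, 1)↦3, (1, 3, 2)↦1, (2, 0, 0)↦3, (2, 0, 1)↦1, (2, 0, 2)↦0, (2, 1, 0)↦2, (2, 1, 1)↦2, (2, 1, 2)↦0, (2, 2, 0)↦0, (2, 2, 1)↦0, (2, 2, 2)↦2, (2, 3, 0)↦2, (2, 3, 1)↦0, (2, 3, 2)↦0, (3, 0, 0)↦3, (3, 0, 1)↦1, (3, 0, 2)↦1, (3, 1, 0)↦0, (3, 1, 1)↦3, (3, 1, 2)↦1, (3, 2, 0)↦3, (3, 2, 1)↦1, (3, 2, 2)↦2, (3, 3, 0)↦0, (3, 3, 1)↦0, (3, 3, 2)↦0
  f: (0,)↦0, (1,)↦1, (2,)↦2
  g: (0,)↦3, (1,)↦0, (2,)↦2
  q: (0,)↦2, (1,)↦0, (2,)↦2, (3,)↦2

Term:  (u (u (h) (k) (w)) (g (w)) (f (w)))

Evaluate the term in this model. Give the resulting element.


  h = 3
  k = 2
  w = 2
  (u (h) (k) (w)) = u(3, 2, 2) = 0
  w = 2
  (g (w)) = g(2,) = 2
  w = 2
  (f (w)) = f(2,) = 2
  (u (u (h) (k) (w)) (g (w)) (f (w))) = u(0, 2, 2) = 1

value = 1


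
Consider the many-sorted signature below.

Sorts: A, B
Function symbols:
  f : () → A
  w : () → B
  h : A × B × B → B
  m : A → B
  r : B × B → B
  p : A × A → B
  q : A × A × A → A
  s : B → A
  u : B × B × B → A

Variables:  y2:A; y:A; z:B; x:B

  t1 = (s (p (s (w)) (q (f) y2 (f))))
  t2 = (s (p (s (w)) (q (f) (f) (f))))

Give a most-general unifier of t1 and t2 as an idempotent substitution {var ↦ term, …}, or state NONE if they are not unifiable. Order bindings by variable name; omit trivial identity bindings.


{y2 ↦ (f)}


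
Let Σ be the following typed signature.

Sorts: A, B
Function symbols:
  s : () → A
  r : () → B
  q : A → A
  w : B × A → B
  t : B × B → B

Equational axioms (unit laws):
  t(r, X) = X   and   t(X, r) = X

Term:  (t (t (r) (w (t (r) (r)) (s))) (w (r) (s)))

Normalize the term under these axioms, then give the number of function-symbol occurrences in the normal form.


size = 7

1. (t (t (r) (w (t (r) (r)) (s))) (w (r) (s)))  →  (t (w (t (r) (r)) (s)) (w (r) (s)))
2. (t (w (t (r) (r)) (s)) (w (r) (s)))  →  (t (w (r) (s)) (w (r) (s)))
normal form: (t (w (r) (s)) (w (r) (s)))


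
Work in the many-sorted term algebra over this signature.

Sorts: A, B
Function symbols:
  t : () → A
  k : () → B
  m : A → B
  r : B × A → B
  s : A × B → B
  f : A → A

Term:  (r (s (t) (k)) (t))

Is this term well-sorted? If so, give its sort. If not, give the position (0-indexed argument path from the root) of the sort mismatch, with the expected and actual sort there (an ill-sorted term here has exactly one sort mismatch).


    (t) : A
    (k) : B
  (s (t) (k)) : B
  (t) : A
(r (s (t) (k)) (t)) : B

well-sorted; sort = B


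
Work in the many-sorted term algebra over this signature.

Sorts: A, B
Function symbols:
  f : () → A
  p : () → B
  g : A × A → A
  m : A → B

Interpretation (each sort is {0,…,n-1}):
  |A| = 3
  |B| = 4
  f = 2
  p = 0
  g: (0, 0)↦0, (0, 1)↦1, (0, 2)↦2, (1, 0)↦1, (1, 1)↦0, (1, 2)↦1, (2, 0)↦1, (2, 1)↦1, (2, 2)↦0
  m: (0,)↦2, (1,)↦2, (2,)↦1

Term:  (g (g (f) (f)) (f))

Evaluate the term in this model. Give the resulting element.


value = 2

  f = 2
  f = 2
  (g (f) (f)) = g(2, 2) = 0
  f = 2
  (g (g (f) (f)) (f)) = g(0, 2) = 2


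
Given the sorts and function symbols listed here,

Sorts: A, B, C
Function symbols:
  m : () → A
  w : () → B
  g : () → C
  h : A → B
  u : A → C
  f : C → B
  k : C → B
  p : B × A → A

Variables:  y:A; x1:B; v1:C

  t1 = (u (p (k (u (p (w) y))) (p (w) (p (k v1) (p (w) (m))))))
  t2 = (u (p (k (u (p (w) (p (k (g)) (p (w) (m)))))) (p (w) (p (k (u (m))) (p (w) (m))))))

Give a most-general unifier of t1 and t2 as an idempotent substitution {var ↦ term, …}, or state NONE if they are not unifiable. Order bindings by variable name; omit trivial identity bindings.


{v1 ↦ (u (m)), y ↦ (p (k (g)) (p (w) (m)))}


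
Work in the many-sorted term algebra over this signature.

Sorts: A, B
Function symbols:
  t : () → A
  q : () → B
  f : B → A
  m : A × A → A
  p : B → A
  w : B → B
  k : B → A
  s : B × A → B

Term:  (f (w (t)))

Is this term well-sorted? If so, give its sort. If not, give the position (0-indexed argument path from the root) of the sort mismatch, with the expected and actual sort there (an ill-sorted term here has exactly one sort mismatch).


ill-sorted at position [0, 0]: expected B, got A

    (t) : A
  (w (t)) : ✗ arg 0 at [0, 0] has sort A, expected B


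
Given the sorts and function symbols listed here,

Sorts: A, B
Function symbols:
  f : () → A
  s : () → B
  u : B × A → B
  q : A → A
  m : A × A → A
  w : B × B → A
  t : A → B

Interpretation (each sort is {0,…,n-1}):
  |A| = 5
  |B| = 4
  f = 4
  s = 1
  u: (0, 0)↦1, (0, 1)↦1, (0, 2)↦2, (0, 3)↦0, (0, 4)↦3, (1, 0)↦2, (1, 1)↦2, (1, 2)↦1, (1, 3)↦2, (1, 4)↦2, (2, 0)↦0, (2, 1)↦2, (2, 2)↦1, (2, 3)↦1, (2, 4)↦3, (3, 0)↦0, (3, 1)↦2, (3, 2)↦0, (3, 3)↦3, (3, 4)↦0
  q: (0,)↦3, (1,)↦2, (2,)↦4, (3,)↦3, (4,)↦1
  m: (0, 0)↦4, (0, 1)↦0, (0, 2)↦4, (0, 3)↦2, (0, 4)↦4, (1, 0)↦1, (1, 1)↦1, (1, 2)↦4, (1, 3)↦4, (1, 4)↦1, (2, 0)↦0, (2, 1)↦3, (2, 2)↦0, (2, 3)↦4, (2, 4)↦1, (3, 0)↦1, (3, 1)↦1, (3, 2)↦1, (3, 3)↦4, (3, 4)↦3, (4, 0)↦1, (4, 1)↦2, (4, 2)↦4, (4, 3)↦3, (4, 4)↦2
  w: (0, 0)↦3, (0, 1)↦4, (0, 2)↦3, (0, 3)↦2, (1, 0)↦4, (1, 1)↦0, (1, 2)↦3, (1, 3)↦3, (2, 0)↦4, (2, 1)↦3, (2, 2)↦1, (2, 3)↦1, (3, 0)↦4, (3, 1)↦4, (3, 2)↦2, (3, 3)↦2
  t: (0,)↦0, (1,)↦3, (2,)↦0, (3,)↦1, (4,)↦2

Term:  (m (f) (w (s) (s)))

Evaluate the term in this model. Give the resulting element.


value = 1

  f = 4
  s = 1
  s = 1
  (w (s) (s)) = w(1, 1) = 0
  (m (f) (w (s) (s))) = m(4, 0) = 1
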